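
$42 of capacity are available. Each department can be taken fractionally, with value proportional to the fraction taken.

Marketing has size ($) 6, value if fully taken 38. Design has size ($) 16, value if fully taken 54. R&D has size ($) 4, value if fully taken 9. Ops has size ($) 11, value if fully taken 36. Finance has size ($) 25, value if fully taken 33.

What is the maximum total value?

143.6

Rank by value-to-size ratio: Marketing 38/6≈6.33, Design 54/16≈3.38, Ops 36/11≈3.27, R&D 9/4≈2.25, Finance 33/25≈1.32.
All 6 $ of Marketing fit (value 38) → 36 remain.
Design: take in full, 16 $ for value 54 → 20 left.
Ops: take in full, 11 $ for value 36 → 9 left.
All 4 $ of R&D fit (value 9) → 5 remain.
Only 5 $ remain; take 5/25 of Finance for value 33×5/25 = 6.6.
Total value = 143.6.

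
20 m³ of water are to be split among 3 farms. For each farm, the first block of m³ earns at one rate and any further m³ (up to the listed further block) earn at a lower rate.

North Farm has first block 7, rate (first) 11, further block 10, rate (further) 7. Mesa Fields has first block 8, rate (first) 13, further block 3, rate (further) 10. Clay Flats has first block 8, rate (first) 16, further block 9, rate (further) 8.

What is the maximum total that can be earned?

Treat each block as its own option and order by rate: Clay Flats/T1 16 > Mesa Fields/T1 13 > North Farm/T1 11 > Mesa Fields/T2 10 > Clay Flats/T2 8 > North Farm/T2 7.
Fill Clay Flats T1 block (8 at 16) → 12 left.
Mesa Fields T1 at 13: fill all 8 → 4 left.
4 remain; put them into North Farm T1 at 11.
Total = 16×8 + 13×8 + 11×4 = 276.

276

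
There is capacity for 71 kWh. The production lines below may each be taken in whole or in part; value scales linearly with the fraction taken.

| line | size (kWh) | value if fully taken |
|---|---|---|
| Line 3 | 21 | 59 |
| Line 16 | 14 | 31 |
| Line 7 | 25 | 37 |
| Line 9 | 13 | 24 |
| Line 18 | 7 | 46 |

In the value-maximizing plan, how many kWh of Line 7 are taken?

16

Best value per unit of size first: Line 18 46/7≈6.57, Line 3 59/21≈2.81, Line 16 31/14≈2.21, Line 9 24/13≈1.85, Line 7 37/25≈1.48.
All 7 kWh of Line 18 fit (value 46) → 64 remain.
All 21 kWh of Line 3 fit (value 59) → 43 remain.
Line 16: take in full, 14 kWh for value 31 → 29 left.
Line 9: take in full, 13 kWh for value 24 → 16 left.
Only 16 kWh remain; take 16/25 of Line 7 for value 37×16/25 = 23.68.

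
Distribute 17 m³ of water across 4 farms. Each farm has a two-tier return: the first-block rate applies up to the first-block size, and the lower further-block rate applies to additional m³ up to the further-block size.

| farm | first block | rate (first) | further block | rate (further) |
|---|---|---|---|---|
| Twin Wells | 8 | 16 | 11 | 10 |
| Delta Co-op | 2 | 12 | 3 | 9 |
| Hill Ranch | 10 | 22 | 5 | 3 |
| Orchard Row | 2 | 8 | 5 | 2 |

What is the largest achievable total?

Order all 8 blocks by rate: Hill Ranch/tier1 22 > Twin Wells/tier1 16 > Delta Co-op/tier1 12 > Twin Wells/tier2 10 > Delta Co-op/tier2 9 > Orchard Row/tier1 8 > Hill Ranch/tier2 3 > Orchard Row/tier2 2.
Hill Ranch/tier1 (22): +10 ; 7 left.
7 remain; put them into Twin Wells tier1 at 16.
Total = 22×10 + 16×7 = 332.

332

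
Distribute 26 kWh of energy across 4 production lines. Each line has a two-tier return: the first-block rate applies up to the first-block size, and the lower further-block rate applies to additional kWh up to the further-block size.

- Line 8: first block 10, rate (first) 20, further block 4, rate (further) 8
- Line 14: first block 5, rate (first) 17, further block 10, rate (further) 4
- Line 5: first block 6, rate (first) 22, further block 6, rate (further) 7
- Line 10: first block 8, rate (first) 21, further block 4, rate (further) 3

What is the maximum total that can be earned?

Rank every tier by rate: Line 5/T1 22 > Line 10/T1 21 > Line 8/T1 20 > Line 14/T1 17 > Line 8/T2 8 > Line 5/T2 7 > Line 14/T2 4 > Line 10/T2 3.
Line 5/T1 (22): +6 — 20 left.
Line 10 T1 at 21: fill all 8 — 12 left.
Line 8 T1 at 20: fill all 10 — 2 left.
Line 14 T1 at 17: only 2 left, fill 2.
Total = 22×6 + 21×8 + 20×10 + 17×2 = 534.

534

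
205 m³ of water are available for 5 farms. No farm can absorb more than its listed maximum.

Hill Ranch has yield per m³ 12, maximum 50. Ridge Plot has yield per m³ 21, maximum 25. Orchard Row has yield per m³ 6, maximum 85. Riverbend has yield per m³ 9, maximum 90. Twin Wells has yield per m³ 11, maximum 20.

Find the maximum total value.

Order the farms by yield per m³: Ridge Plot 21 > Hill Ranch 12 > Twin Wells 11 > Riverbend 9 > Orchard Row 6.
Ridge Plot: +25 to 25 (cap) → 180 left.
Hill Ranch: +50 to 50 (cap) → 130 left.
Twin Wells: +20 to 20 (cap) → 110 left.
Give Riverbend 90 to hit its cap of 90 → 20 left.
Only 20 left; Orchard Row takes them to reach 20.
Total = 12×50 + 21×25 + 6×20 + 9×90 + 11×20 = 2275.

2275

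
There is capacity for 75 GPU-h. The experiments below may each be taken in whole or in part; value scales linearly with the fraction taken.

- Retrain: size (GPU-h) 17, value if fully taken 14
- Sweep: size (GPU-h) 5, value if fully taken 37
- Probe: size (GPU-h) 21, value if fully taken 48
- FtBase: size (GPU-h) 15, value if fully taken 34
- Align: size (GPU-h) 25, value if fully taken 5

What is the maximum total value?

Best value per unit of size first: Sweep 37/5≈7.4, Probe 48/21≈2.29, FtBase 34/15≈2.27, Retrain 14/17≈0.824, Align 5/25≈0.2.
Sweep: take in full, 5 GPU-h for value 37 → 70 left.
Probe: take in full, 21 GPU-h for value 48 → 49 left.
FtBase: take in full, 15 GPU-h for value 34 → 34 left.
All 17 GPU-h of Retrain fit (value 14) → 17 remain.
17 GPU-h left: a 17/25 share of Align gives 5×17/25 = 3.4.
Total value = 136.4.

136.4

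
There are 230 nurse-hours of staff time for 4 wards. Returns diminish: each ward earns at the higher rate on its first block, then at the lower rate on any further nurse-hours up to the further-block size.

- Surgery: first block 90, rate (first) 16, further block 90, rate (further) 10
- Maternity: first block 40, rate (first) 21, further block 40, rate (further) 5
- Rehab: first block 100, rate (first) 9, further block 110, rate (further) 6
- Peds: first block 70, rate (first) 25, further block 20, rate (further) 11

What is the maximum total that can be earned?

4350

Order all 8 blocks by rate: Peds/T1 25 > Maternity/T1 21 > Surgery/T1 16 > Peds/T2 11 > Surgery/T2 10 > Rehab/T1 9 > Rehab/T2 6 > Maternity/T2 5.
Peds/T1 (25): +70 — 160 left.
Fill Maternity T1 block (40 at 21) — 120 left.
Surgery T1 at 16: fill all 90 — 30 left.
Peds T2 at 11: fill all 20 — 10 left.
Surgery/T2: +10 of 90 at 10; pool empty.
Total = 25×70 + 21×40 + 16×90 + 11×20 + 10×10 = 4350.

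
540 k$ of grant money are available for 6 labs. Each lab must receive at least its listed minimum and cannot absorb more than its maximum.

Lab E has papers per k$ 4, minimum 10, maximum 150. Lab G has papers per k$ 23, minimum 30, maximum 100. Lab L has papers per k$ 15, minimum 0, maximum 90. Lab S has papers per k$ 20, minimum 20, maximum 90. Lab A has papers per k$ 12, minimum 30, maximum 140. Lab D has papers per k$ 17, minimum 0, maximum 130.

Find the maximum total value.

9140

Meeting every minimum uses 10+30+0+20+30+0 = 90 k$, leaving 450.
Highest papers per k$ first: Lab G 23 > Lab S 20 > Lab D 17 > Lab L 15 > Lab A 12 > Lab E 4.
Give Lab G 70 more to hit its cap of 100 ; 380 left.
Give Lab S 70 more to hit its cap of 90 ; 310 left.
Lab D takes 130 more to reach its cap of 130 ; 180 left.
Lab L: +90 to 90 (cap) ; 90 left.
Only 90 left; Lab A takes them to reach 120.
Total = 4×10 + 23×100 + 15×90 + 20×90 + 12×120 + 17×130 = 9140.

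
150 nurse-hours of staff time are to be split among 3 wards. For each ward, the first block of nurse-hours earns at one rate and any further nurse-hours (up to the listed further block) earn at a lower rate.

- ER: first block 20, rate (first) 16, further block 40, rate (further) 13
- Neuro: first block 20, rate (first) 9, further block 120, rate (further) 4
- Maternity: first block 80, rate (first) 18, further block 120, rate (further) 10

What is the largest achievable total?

2380

Order all 6 blocks by rate: Maternity/T1 18 > ER/T1 16 > ER/T2 13 > Maternity/T2 10 > Neuro/T1 9 > Neuro/T2 4.
Fill Maternity T1 block (80 at 18) ; 70 left.
ER T1 at 16: fill all 20 ; 50 left.
ER T2 at 13: fill all 40 ; 10 left.
Maternity/T2: +10 of 120 at 10; pool empty.
Total = 18×80 + 16×20 + 13×40 + 10×10 = 2380.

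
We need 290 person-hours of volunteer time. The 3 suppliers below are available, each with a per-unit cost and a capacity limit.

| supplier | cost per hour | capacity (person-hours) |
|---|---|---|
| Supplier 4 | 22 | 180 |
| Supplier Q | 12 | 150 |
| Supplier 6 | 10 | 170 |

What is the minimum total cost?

Cheapest first:
Supplier 6 at 10: take all 170 person-hours → 120 still needed.
Take 120 from Supplier Q at 12 to finish.
Supplier 4: unused.
Cost = 170×10 + 120×12 = 3140.

3140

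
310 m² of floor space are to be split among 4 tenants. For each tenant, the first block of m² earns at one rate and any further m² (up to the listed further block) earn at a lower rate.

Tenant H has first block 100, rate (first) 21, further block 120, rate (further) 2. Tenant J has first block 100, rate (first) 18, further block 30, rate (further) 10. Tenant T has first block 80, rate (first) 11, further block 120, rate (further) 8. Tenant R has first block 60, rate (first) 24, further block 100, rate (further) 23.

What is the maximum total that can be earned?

6740

Order all 8 blocks by rate: Tenant R/T1 24 > Tenant R/T2 23 > Tenant H/T1 21 > Tenant J/T1 18 > Tenant T/T1 11 > Tenant J/T2 10 > Tenant T/T2 8 > Tenant H/T2 2.
Fill Tenant R T1 block (60 at 24) ; 250 left.
Fill Tenant R T2 block (100 at 23) ; 150 left.
Fill Tenant H T1 block (100 at 21) ; 50 left.
50 remain; put them into Tenant J T1 at 18.
Total = 24×60 + 23×100 + 21×100 + 18×50 = 6740.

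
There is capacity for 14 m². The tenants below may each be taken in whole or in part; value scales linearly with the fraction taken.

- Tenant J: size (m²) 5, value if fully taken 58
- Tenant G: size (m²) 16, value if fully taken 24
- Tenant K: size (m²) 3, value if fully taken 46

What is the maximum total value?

113

Best value per unit of size first: Tenant K 46/3≈15.3, Tenant J 58/5≈11.6, Tenant G 24/16≈1.5.
Tenant K: take in full, 3 m² for value 46 — 11 left.
Tenant J: take in full, 5 m² for value 58 — 6 left.
6 m² left: a 6/16 share of Tenant G gives 24×6/16 = 9.
Total value = 113.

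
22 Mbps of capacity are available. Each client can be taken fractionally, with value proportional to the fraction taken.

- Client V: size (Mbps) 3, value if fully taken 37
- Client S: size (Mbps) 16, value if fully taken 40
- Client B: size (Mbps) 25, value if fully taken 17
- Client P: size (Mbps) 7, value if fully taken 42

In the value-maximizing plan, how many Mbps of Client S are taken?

Sort by value density: Client V 37/3≈12.3, Client P 42/7≈6, Client S 40/16≈2.5, Client B 17/25≈0.68.
Client V: take in full, 3 Mbps for value 37 ; 19 left.
All 7 Mbps of Client P fit (value 42) ; 12 remain.
Fill the last 12 Mbps with part of Client S: 12/16 of it earns 30.

12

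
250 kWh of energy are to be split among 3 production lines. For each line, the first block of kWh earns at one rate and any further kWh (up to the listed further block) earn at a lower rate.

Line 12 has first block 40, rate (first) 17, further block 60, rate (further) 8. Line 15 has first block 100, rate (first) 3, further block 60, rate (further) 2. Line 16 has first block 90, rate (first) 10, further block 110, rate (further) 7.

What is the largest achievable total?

2480

Treat each block as its own option and order by rate: Line 12/first 17 > Line 16/first 10 > Line 12/second 8 > Line 16/second 7 > Line 15/first 3 > Line 15/second 2.
Line 12 first at 17: fill all 40 ; 210 left.
Line 16/first (10): +90 ; 120 left.
Line 12 second at 8: fill all 60 ; 60 left.
Line 16 second at 7: only 60 left, fill 60.
Total = 17×40 + 10×90 + 8×60 + 7×60 = 2480.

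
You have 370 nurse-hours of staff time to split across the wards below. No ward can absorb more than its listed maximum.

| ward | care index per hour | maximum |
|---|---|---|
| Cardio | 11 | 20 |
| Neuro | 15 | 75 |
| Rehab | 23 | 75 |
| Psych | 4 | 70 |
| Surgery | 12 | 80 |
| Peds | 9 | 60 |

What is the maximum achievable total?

4810

Order the wards by care index per hour: Rehab 23 > Neuro 15 > Surgery 12 > Cardio 11 > Peds 9 > Psych 4.
Give Rehab 75 to hit its cap of 75 — 295 left.
Neuro takes 75 to reach its cap of 75 — 220 left.
Surgery takes 80 to reach its cap of 80 — 140 left.
Give Cardio 20 to hit its cap of 20 — 120 left.
Give Peds 60 to hit its cap of 60 — 60 left.
Psych: +60 (room for 70) → 60. Pool exhausted.
Total = 11×20 + 15×75 + 23×75 + 4×60 + 12×80 + 9×60 = 4810.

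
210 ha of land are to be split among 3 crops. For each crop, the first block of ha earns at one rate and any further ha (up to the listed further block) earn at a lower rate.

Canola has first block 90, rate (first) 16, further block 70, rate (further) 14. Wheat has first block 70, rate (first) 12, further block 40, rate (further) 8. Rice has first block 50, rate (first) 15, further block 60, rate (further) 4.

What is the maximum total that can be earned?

Rank every tier by rate: Canola/T1 16 > Rice/T1 15 > Canola/T2 14 > Wheat/T1 12 > Wheat/T2 8 > Rice/T2 4.
Canola T1 at 16: fill all 90 — 120 left.
Rice/T1 (15): +50 — 70 left.
Canola/T2 (14): +70 — 0 left.
Total = 16×90 + 15×50 + 14×70 = 3170.

3170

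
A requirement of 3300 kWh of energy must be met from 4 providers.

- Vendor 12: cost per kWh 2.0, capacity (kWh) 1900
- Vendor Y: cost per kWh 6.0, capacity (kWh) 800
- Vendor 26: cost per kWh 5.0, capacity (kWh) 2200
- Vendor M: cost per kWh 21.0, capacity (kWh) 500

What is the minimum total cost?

10800

Use providers in increasing cost order.
Vendor 12 (2.0): use full 1900 → 1400 kWh to go.
Vendor 26 (5.0): take the remaining 1400 → done.
Vendor Y, Vendor M: unused.
Cost = 1900×2.0 + 1400×5.0 = 10800.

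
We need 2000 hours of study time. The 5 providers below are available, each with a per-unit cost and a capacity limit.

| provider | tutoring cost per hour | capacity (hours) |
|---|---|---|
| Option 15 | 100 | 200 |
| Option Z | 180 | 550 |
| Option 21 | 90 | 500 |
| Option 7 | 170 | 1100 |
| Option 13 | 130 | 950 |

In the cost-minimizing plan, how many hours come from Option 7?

350

Cheapest first:
Take 500 from Option 21 at 90 — need 1500 more.
Take 200 from Option 15 at 100 — need 1300 more.
Option 13 at 130: take all 950 hours — 350 still needed.
Option 7 (170): take the remaining 350 — done.
Option Z: unused.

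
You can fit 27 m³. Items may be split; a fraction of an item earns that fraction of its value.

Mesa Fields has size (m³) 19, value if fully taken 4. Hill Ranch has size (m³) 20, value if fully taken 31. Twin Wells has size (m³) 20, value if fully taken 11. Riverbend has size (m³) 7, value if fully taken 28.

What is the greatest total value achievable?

59

Sort by value density: Riverbend 28/7≈4, Hill Ranch 31/20≈1.55, Twin Wells 11/20≈0.55, Mesa Fields 4/19≈0.211.
All 7 m³ of Riverbend fit (value 28) ; 20 remain.
Take all of Hill Ranch (20 m³, value 31) ; 0 m³ left.
Total value = 59.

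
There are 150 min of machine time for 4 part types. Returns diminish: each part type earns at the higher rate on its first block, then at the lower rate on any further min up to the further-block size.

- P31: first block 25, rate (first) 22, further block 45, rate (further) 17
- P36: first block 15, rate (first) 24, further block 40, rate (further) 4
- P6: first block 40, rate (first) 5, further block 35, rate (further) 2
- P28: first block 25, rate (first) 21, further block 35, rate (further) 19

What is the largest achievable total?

Rank every tier by rate: P36/T1 24 > P31/T1 22 > P28/T1 21 > P28/T2 19 > P31/T2 17 > P6/T1 5 > P36/T2 4 > P6/T2 2.
P36/T1 (24): +15 → 135 left.
Fill P31 T1 block (25 at 22) → 110 left.
P28 T1 at 21: fill all 25 → 85 left.
P28/T2 (19): +35 → 50 left.
P31 T2 at 17: fill all 45 → 5 left.
P6/T1: +5 of 40 at 5; pool empty.
Total = 24×15 + 22×25 + 21×25 + 19×35 + 17×45 + 5×5 = 2890.

2890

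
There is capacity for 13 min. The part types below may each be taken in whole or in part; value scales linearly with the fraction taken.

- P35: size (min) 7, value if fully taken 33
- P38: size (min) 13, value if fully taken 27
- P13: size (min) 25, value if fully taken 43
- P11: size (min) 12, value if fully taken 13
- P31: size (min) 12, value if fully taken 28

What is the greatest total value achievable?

47

Rank by value-to-size ratio: P35 33/7≈4.71, P31 28/12≈2.33, P38 27/13≈2.08, P13 43/25≈1.72, P11 13/12≈1.08.
P35: take in full, 7 min for value 33 — 6 left.
Fill the last 6 min with part of P31: 6/12 of it earns 14.
Total value = 47.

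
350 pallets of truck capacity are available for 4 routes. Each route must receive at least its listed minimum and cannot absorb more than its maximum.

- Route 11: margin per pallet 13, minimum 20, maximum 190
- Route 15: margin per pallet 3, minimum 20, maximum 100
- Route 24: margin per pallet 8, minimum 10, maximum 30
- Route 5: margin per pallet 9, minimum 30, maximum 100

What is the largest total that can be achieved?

3700

Meeting every minimum uses 20+20+10+30 = 80 pallets, leaving 270.
Rank by margin per pallet: Route 11 13 > Route 5 9 > Route 24 8 > Route 15 3.
Give Route 11 170 more to hit its cap of 190 — 100 left.
Route 5 takes 70 more to reach its cap of 100 — 30 left.
Route 24 takes 20 more to reach its cap of 30 — 10 left.
Route 15 has room for 80 more but only 10 remain, so it gets 30.
Total = 13×190 + 3×30 + 8×30 + 9×100 = 3700.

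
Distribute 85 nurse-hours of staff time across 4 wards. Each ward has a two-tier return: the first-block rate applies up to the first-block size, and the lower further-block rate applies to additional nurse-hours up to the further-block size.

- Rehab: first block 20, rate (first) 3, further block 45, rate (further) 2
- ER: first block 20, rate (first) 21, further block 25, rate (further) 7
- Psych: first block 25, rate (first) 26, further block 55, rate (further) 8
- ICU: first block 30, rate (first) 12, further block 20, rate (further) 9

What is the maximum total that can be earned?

Rank every tier by rate: Psych/first 26 > ER/first 21 > ICU/first 12 > ICU/second 9 > Psych/second 8 > ER/second 7 > Rehab/first 3 > Rehab/second 2.
Psych first at 26: fill all 25 — 60 left.
Fill ER first block (20 at 21) — 40 left.
ICU first at 12: fill all 30 — 10 left.
10 remain; put them into ICU second at 9.
Total = 26×25 + 21×20 + 12×30 + 9×10 = 1520.

1520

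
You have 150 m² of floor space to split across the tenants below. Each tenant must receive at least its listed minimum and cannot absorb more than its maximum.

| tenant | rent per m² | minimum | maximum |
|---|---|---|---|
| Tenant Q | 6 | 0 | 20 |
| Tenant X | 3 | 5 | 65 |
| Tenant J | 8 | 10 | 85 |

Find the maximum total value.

935

Meeting every minimum uses 0+5+10 = 15 m², leaving 135.
Order the tenants by rent per m²: Tenant J 8 > Tenant Q 6 > Tenant X 3.
Give Tenant J 75 more to hit its cap of 85 ; 60 left.
Give Tenant Q 20 more to hit its cap of 20 ; 40 left.
Only 40 left; Tenant X takes them to reach 45.
Total = 6×20 + 3×45 + 8×85 = 935.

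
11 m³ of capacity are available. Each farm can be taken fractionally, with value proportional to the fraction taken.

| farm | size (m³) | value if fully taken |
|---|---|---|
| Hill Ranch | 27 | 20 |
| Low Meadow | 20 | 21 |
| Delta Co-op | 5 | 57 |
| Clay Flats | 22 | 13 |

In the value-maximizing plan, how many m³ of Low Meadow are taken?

Rank by value-to-size ratio: Delta Co-op 57/5≈11.4, Low Meadow 21/20≈1.05, Hill Ranch 20/27≈0.741, Clay Flats 13/22≈0.591.
All 5 m³ of Delta Co-op fit (value 57) ; 6 remain.
Fill the last 6 m³ with part of Low Meadow: 6/20 of it earns 6.3.

6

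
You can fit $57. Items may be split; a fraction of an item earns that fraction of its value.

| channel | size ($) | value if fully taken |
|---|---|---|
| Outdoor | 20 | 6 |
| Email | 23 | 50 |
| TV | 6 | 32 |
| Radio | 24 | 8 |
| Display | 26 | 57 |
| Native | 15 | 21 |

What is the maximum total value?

141.8

Rank by value-to-size ratio: TV 32/6≈5.33, Display 57/26≈2.19, Email 50/23≈2.17, Native 21/15≈1.4, Radio 8/24≈0.333, Outdoor 6/20≈0.3.
TV: take in full, 6 $ for value 32 → 51 left.
Display: take in full, 26 $ for value 57 → 25 left.
All 23 $ of Email fit (value 50) → 2 remain.
Only 2 $ remain; take 2/15 of Native for value 21×2/15 = 2.8.
Total value = 141.8.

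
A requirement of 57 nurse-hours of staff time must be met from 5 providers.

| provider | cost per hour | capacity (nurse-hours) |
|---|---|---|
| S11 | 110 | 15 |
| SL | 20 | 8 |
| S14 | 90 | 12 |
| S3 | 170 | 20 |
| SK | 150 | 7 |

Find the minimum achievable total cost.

Cheapest first:
SL at 20: take all 8 nurse-hours — 49 still needed.
S14 at 90: take all 12 nurse-hours — 37 still needed.
Take 15 from S11 at 110 — need 22 more.
Take 7 from SK at 150 — need 15 more.
Take 15 from S3 at 170 to finish.
Cost = 8×20 + 12×90 + 15×110 + 7×150 + 15×170 = 6490.

6490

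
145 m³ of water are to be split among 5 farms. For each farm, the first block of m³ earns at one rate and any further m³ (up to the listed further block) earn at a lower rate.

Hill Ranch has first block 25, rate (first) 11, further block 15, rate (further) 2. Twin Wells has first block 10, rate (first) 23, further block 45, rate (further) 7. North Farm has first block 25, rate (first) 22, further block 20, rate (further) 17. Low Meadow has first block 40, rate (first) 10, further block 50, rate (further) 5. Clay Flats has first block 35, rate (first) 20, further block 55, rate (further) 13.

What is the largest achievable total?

Treat each block as its own option and order by rate: Twin Wells/T1 23 > North Farm/T1 22 > Clay Flats/T1 20 > North Farm/T2 17 > Clay Flats/T2 13 > Hill Ranch/T1 11 > Low Meadow/T1 10 > Twin Wells/T2 7 > Low Meadow/T2 5 > Hill Ranch/T2 2.
Twin Wells/T1 (23): +10 — 135 left.
Fill North Farm T1 block (25 at 22) — 110 left.
Clay Flats T1 at 20: fill all 35 — 75 left.
North Farm T2 at 17: fill all 20 — 55 left.
Clay Flats T2 at 13: fill all 55 — 0 left.
Total = 23×10 + 22×25 + 20×35 + 17×20 + 13×55 = 2535.

2535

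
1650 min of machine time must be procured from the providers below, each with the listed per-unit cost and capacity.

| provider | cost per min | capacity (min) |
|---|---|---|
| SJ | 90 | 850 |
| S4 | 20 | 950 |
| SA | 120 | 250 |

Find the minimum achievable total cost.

82000

Fill from the cheapest provider first.
S4 at 20: take all 950 min → 700 still needed.
Take 700 from SJ at 90 to finish.
SA: unused.
Cost = 950×20 + 700×90 = 82000.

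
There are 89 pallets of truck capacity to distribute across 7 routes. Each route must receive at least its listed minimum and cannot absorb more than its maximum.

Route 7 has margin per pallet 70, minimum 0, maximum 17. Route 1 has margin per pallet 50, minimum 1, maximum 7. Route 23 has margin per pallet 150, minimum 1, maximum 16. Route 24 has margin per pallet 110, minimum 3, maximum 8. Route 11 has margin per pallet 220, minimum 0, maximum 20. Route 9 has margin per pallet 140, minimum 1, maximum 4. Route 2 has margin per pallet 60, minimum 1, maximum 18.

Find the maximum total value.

10810

Meeting every minimum uses 0+1+1+3+0+1+1 = 7 pallets, leaving 82.
Rank by margin per pallet: Route 11 220 > Route 23 150 > Route 9 140 > Route 24 110 > Route 7 70 > Route 2 60 > Route 1 50.
Route 11 takes 20 more to reach its cap of 20 ; 62 left.
Route 23: +15 to 16 (cap) ; 47 left.
Give Route 9 3 more to hit its cap of 4 ; 44 left.
Route 24: +5 to 8 (cap) ; 39 left.
Route 7: +17 to 17 (cap) ; 22 left.
Route 2 takes 17 more to reach its cap of 18 ; 5 left.
Only 5 left; Route 1 takes them to reach 6.
Total = 70×17 + 50×6 + 150×16 + 110×8 + 220×20 + 140×4 + 60×18 = 10810.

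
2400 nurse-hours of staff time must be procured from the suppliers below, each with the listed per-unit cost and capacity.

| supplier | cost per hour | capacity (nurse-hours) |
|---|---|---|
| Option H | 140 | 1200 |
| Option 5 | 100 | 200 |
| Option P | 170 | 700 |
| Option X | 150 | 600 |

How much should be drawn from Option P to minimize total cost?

Fill from the cheapest supplier first.
Option 5 (100): use full 200 — 2200 nurse-hours to go.
Option H (140): use full 1200 — 1000 nurse-hours to go.
Option X (150): use full 600 — 400 nurse-hours to go.
Option P (170): take the remaining 400 — done.

400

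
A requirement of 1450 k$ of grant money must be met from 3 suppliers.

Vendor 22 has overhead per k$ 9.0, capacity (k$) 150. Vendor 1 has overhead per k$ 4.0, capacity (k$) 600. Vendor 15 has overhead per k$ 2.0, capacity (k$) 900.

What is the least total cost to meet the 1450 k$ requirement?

Fill from the cheapest supplier first.
Vendor 15 (2.0): use full 900 ; 550 k$ to go.
Vendor 1 (4.0): take the remaining 550 ; done.
Vendor 22: unused.
Cost = 900×2.0 + 550×4.0 = 4000.

4000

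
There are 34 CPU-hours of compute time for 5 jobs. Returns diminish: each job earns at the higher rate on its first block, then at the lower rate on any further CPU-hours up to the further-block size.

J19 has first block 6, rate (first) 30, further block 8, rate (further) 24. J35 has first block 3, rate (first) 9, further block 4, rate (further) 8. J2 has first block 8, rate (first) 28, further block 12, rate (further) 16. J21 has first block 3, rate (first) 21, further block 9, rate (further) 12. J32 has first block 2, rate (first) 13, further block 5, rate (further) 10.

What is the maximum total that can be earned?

803

Rank every tier by rate: J19/tier1 30 > J2/tier1 28 > J19/tier2 24 > J21/tier1 21 > J2/tier2 16 > J32/tier1 13 > J21/tier2 12 > J32/tier2 10 > J35/tier1 9 > J35/tier2 8.
J19/tier1 (30): +6 ; 28 left.
J2/tier1 (28): +8 ; 20 left.
Fill J19 tier2 block (8 at 24) ; 12 left.
J21/tier1 (21): +3 ; 9 left.
9 remain; put them into J2 tier2 at 16.
Total = 30×6 + 28×8 + 24×8 + 21×3 + 16×9 = 803.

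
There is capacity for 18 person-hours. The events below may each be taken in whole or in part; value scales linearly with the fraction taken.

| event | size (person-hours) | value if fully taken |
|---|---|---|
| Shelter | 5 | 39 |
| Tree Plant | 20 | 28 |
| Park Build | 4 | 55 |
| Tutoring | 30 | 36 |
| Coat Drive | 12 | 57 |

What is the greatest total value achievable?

Sort by value density: Park Build 55/4≈13.8, Shelter 39/5≈7.8, Coat Drive 57/12≈4.75, Tree Plant 28/20≈1.4, Tutoring 36/30≈1.2.
Park Build: take in full, 4 person-hours for value 55 — 14 left.
All 5 person-hours of Shelter fit (value 39) — 9 remain.
Fill the last 9 person-hours with part of Coat Drive: 9/12 of it earns 42.75.
Total value = 136.75.

136.75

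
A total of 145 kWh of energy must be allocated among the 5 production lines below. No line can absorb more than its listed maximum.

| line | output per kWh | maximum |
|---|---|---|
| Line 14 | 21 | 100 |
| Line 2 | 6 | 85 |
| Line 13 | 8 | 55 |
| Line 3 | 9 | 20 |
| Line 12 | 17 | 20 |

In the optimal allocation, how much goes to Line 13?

5

Order the production lines by output per kWh: Line 14 21 > Line 12 17 > Line 3 9 > Line 13 8 > Line 2 6.
Line 14: +100 to 100 (cap) — 45 left.
Line 12: +20 to 20 (cap) — 25 left.
Line 3: +20 to 20 (cap) — 5 left.
Line 13: +5 (room for 55) → 5. Pool exhausted.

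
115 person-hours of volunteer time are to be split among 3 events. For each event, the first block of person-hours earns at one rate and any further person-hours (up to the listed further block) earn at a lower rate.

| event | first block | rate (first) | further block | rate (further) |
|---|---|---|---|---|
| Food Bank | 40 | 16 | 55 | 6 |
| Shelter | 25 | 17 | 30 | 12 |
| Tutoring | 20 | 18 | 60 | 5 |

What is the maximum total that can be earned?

1785

Treat each block as its own option and order by rate: Tutoring/T1 18 > Shelter/T1 17 > Food Bank/T1 16 > Shelter/T2 12 > Food Bank/T2 6 > Tutoring/T2 5.
Tutoring/T1 (18): +20 → 95 left.
Shelter/T1 (17): +25 → 70 left.
Food Bank T1 at 16: fill all 40 → 30 left.
Fill Shelter T2 block (30 at 12) → 0 left.
Total = 18×20 + 17×25 + 16×40 + 12×30 = 1785.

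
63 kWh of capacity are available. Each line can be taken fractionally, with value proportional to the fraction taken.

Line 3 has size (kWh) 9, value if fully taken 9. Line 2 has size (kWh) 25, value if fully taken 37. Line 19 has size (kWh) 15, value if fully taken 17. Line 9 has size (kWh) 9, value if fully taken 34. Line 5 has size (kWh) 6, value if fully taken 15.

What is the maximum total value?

Rank by value-to-size ratio: Line 9 34/9≈3.78, Line 5 15/6≈2.5, Line 2 37/25≈1.48, Line 19 17/15≈1.13, Line 3 9/9≈1.
All 9 kWh of Line 9 fit (value 34) → 54 remain.
Take all of Line 5 (6 kWh, value 15) → 48 kWh left.
Take all of Line 2 (25 kWh, value 37) → 23 kWh left.
Take all of Line 19 (15 kWh, value 17) → 8 kWh left.
Fill the last 8 kWh with part of Line 3: 8/9 of it earns 8.
Total value = 111.

111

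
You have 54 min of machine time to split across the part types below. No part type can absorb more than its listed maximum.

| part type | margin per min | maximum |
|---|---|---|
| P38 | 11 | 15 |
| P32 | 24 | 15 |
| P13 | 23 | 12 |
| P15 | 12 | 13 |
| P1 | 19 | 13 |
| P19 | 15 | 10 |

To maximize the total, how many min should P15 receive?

4

Order the part types by margin per min: P32 24 > P13 23 > P1 19 > P19 15 > P15 12 > P38 11.
P32: +15 to 15 (cap) ; 39 left.
P13: +12 to 12 (cap) ; 27 left.
Give P1 13 to hit its cap of 13 ; 14 left.
P19 takes 10 to reach its cap of 10 ; 4 left.
Only 4 left; P15 takes them to reach 4.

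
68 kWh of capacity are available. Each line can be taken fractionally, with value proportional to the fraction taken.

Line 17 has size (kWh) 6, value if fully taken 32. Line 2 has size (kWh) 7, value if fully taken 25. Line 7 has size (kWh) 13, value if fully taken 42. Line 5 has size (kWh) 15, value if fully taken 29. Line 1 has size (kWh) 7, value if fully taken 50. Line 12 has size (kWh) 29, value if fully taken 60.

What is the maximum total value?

220.6

Rank by value-to-size ratio: Line 1 50/7≈7.14, Line 17 32/6≈5.33, Line 2 25/7≈3.57, Line 7 42/13≈3.23, Line 12 60/29≈2.07, Line 5 29/15≈1.93.
Line 1: take in full, 7 kWh for value 50 ; 61 left.
Take all of Line 17 (6 kWh, value 32) ; 55 kWh left.
All 7 kWh of Line 2 fit (value 25) ; 48 remain.
Line 7: take in full, 13 kWh for value 42 ; 35 left.
Take all of Line 12 (29 kWh, value 60) ; 6 kWh left.
Fill the last 6 kWh with part of Line 5: 6/15 of it earns 11.6.
Total value = 220.6.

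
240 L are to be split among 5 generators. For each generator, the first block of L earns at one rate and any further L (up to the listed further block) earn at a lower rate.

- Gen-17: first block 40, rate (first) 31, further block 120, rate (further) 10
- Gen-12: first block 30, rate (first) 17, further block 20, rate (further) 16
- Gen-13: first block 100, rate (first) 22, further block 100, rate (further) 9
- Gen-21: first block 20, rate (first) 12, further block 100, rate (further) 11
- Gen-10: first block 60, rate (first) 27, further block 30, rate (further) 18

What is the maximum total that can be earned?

Treat each block as its own option and order by rate: Gen-17/T1 31 > Gen-10/T1 27 > Gen-13/T1 22 > Gen-10/T2 18 > Gen-12/T1 17 > Gen-12/T2 16 > Gen-21/T1 12 > Gen-21/T2 11 > Gen-17/T2 10 > Gen-13/T2 9.
Fill Gen-17 T1 block (40 at 31) ; 200 left.
Gen-10/T1 (27): +60 ; 140 left.
Fill Gen-13 T1 block (100 at 22) ; 40 left.
Gen-10/T2 (18): +30 ; 10 left.
Gen-12/T1: +10 of 30 at 17; pool empty.
Total = 31×40 + 27×60 + 22×100 + 18×30 + 17×10 = 5770.

5770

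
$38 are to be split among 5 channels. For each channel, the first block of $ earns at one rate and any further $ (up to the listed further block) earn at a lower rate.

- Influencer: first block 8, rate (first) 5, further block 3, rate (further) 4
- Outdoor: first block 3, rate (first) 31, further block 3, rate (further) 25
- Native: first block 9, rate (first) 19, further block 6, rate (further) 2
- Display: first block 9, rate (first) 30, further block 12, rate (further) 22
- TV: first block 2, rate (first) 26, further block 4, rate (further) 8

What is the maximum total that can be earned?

Treat each block as its own option and order by rate: Outdoor/tier1 31 > Display/tier1 30 > TV/tier1 26 > Outdoor/tier2 25 > Display/tier2 22 > Native/tier1 19 > TV/tier2 8 > Influencer/tier1 5 > Influencer/tier2 4 > Native/tier2 2.
Outdoor/tier1 (31): +3 → 35 left.
Display tier1 at 30: fill all 9 → 26 left.
TV tier1 at 26: fill all 2 → 24 left.
Outdoor tier2 at 25: fill all 3 → 21 left.
Display tier2 at 22: fill all 12 → 9 left.
Fill Native tier1 block (9 at 19) → 0 left.
Total = 31×3 + 30×9 + 26×2 + 25×3 + 22×12 + 19×9 = 925.

925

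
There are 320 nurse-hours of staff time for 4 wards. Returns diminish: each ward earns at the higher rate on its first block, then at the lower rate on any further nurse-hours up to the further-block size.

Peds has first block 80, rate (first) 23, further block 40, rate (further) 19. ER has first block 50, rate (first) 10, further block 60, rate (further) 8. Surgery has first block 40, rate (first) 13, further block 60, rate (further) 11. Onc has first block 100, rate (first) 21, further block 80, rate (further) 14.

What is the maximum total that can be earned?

6080

Rank every tier by rate: Peds/first 23 > Onc/first 21 > Peds/second 19 > Onc/second 14 > Surgery/first 13 > Surgery/second 11 > ER/first 10 > ER/second 8.
Peds first at 23: fill all 80 ; 240 left.
Onc first at 21: fill all 100 ; 140 left.
Peds second at 19: fill all 40 ; 100 left.
Onc second at 14: fill all 80 ; 20 left.
Surgery first at 13: only 20 left, fill 20.
Total = 23×80 + 21×100 + 19×40 + 14×80 + 13×20 = 6080.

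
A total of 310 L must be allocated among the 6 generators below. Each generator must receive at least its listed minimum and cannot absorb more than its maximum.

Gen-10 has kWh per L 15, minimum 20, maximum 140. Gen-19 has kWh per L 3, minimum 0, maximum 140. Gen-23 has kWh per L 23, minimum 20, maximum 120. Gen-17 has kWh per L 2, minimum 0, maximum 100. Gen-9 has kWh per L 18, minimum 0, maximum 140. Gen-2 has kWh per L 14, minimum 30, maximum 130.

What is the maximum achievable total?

6000

Meeting every minimum uses 20+0+20+0+0+30 = 70 L, leaving 240.
Order the generators by kWh per L: Gen-23 23 > Gen-9 18 > Gen-10 15 > Gen-2 14 > Gen-19 3 > Gen-17 2.
Give Gen-23 100 more to hit its cap of 120 → 140 left.
Give Gen-9 140 more to hit its cap of 140 → 0 left.
Total = 15×20 + 23×120 + 18×140 + 14×30 = 6000.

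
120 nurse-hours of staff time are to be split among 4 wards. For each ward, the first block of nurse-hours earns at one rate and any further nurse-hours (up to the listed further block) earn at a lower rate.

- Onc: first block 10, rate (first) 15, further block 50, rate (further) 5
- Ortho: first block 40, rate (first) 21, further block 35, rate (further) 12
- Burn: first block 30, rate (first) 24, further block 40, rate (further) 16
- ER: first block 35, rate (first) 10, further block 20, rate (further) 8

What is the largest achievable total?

2350

Rank every tier by rate: Burn/tier1 24 > Ortho/tier1 21 > Burn/tier2 16 > Onc/tier1 15 > Ortho/tier2 12 > ER/tier1 10 > ER/tier2 8 > Onc/tier2 5.
Fill Burn tier1 block (30 at 24) — 90 left.
Fill Ortho tier1 block (40 at 21) — 50 left.
Fill Burn tier2 block (40 at 16) — 10 left.
Onc/tier1 (15): +10 — 0 left.
Total = 24×30 + 21×40 + 16×40 + 15×10 = 2350.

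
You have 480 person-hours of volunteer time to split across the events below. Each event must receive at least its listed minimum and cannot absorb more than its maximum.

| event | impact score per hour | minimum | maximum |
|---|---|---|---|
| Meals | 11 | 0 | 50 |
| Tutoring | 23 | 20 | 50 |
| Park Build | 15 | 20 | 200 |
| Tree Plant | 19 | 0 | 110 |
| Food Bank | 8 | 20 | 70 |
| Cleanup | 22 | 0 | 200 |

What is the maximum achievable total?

9300

Meeting every minimum uses 0+20+20+0+20+0 = 60 person-hours, leaving 420.
Highest impact score per hour first: Tutoring 23 > Cleanup 22 > Tree Plant 19 > Park Build 15 > Meals 11 > Food Bank 8.
Give Tutoring 30 more to hit its cap of 50 ; 390 left.
Give Cleanup 200 more to hit its cap of 200 ; 190 left.
Give Tree Plant 110 more to hit its cap of 110 ; 80 left.
Park Build: +80 (room for 180) → 100. Pool exhausted.
Total = 23×50 + 15×100 + 19×110 + 8×20 + 22×200 = 9300.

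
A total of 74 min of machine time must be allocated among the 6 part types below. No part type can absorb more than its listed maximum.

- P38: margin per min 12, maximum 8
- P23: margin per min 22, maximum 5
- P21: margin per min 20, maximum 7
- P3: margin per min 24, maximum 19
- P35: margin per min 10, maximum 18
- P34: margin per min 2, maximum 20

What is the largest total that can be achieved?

1016

Rank by margin per min: P3 24 > P23 22 > P21 20 > P38 12 > P35 10 > P34 2.
Give P3 19 to hit its cap of 19 — 55 left.
P23 takes 5 to reach its cap of 5 — 50 left.
P21: +7 to 7 (cap) — 43 left.
P38 takes 8 to reach its cap of 8 — 35 left.
P35 takes 18 to reach its cap of 18 — 17 left.
P34 has room for 20 but only 17 remain, so it gets 17.
Total = 12×8 + 22×5 + 20×7 + 24×19 + 10×18 + 2×17 = 1016.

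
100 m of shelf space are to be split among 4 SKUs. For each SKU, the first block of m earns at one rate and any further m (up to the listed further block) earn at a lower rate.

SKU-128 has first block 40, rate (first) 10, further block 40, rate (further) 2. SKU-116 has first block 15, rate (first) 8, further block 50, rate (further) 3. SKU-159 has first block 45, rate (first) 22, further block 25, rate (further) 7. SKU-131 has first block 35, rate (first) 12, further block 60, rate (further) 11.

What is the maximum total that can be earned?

Treat each block as its own option and order by rate: SKU-159/first 22 > SKU-131/first 12 > SKU-131/second 11 > SKU-128/first 10 > SKU-116/first 8 > SKU-159/second 7 > SKU-116/second 3 > SKU-128/second 2.
SKU-159 first at 22: fill all 45 → 55 left.
Fill SKU-131 first block (35 at 12) → 20 left.
20 remain; put them into SKU-131 second at 11.
Total = 22×45 + 12×35 + 11×20 = 1630.

1630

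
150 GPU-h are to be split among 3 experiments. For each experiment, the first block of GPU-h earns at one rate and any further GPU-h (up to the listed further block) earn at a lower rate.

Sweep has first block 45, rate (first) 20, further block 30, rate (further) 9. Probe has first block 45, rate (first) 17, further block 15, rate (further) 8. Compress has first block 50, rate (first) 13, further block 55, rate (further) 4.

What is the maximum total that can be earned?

2405

Order all 6 blocks by rate: Sweep/tier1 20 > Probe/tier1 17 > Compress/tier1 13 > Sweep/tier2 9 > Probe/tier2 8 > Compress/tier2 4.
Fill Sweep tier1 block (45 at 20) — 105 left.
Probe tier1 at 17: fill all 45 — 60 left.
Compress tier1 at 13: fill all 50 — 10 left.
Sweep/tier2: +10 of 30 at 9; pool empty.
Total = 20×45 + 17×45 + 13×50 + 9×10 = 2405.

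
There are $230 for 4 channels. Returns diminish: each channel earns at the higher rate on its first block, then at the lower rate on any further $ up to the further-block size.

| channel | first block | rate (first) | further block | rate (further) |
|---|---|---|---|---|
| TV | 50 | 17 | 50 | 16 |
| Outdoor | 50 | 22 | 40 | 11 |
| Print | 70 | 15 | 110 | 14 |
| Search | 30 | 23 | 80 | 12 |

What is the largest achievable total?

Order all 8 blocks by rate: Search/T1 23 > Outdoor/T1 22 > TV/T1 17 > TV/T2 16 > Print/T1 15 > Print/T2 14 > Search/T2 12 > Outdoor/T2 11.
Search T1 at 23: fill all 30 — 200 left.
Outdoor T1 at 22: fill all 50 — 150 left.
TV T1 at 17: fill all 50 — 100 left.
Fill TV T2 block (50 at 16) — 50 left.
50 remain; put them into Print T1 at 15.
Total = 23×30 + 22×50 + 17×50 + 16×50 + 15×50 = 4190.

4190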